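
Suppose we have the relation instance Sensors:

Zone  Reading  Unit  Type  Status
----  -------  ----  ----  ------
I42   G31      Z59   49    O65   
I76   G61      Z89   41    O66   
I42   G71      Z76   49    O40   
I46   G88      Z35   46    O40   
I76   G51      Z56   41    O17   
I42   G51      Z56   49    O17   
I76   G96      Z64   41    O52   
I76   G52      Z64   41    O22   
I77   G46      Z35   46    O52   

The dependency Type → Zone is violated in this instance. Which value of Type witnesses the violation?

Type=49: 3 rows → Zone = I42, I42, I42 ✓
Type=41: 4 rows → Zone = I76, I76, I76, I76 ✓
Type=46: 2 rows → Zone takes values {I46, I77} — violation
The only Type value with inconsistent Zone is Type=46.

46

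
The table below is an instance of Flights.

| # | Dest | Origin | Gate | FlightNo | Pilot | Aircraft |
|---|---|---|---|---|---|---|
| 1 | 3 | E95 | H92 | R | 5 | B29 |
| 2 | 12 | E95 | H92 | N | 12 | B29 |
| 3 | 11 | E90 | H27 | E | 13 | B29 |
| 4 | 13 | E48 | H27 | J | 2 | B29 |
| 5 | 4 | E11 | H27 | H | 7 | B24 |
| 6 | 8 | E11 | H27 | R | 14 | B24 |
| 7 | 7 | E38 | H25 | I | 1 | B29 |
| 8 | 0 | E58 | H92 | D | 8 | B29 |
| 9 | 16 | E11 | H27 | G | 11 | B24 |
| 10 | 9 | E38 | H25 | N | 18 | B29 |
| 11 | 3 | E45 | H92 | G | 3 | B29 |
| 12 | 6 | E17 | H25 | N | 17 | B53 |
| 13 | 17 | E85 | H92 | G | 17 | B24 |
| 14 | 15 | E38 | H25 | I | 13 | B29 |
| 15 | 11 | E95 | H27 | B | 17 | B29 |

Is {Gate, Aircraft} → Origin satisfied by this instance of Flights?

(Gate=H92, Aircraft=B29): rows 1, 2, 8, 11 → Origin takes values {E95, E58, E45} — violation
(Gate=H27, Aircraft=B29): rows 3, 4, 15 → Origin takes values {E90, E48, E95} — violation
(Gate=H27, Aircraft=B24): rows 5, 6, 9 → Origin = E11, E11, E11 ✓
(Gate=H25, Aircraft=B29): rows 7, 10, 14 → Origin = E38, E38, E38 ✓
(Gate=H25, Aircraft=B53): row 12 → Origin = E17 ✓
(Gate=H92, Aircraft=B24): row 13 → Origin = E85 ✓
Two rows agree on {Gate, Aircraft} but differ on Origin, so {Gate, Aircraft} → Origin does not hold.

No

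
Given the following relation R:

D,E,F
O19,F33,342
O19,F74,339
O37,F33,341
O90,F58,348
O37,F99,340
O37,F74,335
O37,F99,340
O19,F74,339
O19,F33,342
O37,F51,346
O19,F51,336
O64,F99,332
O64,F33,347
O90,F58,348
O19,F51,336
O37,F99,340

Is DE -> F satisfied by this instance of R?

(D=O19, E=F33): 2 rows → F = 342, 342 ✓
(D=O19, E=F74): 2 rows → F = 339, 339 ✓
(D=O37, E=F33): 1 row → F = 341 ✓
(D=O90, E=F58): 2 rows → F = 348, 348 ✓
(D=O37, E=F99): 3 rows → F = 340, 340, 340 ✓
(D=O37, E=F74): 1 row → F = 335 ✓
(D=O37, E=F51): 1 row → F = 346 ✓
(D=O19, E=F51): 2 rows → F = 336, 336 ✓
(D=O64, E=F99): 1 row → F = 332 ✓
(D=O64, E=F33): 1 row → F = 347 ✓
Every DE value is associated with a single F value, so DE -> F holds.

Yes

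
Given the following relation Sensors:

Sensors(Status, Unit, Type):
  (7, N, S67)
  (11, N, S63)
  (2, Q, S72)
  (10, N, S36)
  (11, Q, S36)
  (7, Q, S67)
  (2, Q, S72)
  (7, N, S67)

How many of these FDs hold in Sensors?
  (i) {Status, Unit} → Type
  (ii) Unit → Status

1

(i) {Status, Unit} → Type: every LHS value maps to a single RHS value — holds.
(ii) Unit → Status: Unit=N: 4 rows → Status takes values {7, 11, 10} — violation; Unit=Q: 4 rows → Status takes values {2, 11, 7} — violation — fails.
1 of the 2 dependencies holds.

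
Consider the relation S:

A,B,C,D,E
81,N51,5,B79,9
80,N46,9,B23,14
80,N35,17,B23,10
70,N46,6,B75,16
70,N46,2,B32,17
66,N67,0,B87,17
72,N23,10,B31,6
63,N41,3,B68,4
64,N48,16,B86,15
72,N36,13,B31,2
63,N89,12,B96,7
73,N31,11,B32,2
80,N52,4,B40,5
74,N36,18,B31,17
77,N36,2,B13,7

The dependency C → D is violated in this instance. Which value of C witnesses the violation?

2

C=5: 1 row → D = B79 ✓
C=9: 1 row → D = B23 ✓
C=17: 1 row → D = B23 ✓
C=6: 1 row → D = B75 ✓
C=2: 2 rows → D takes values {B32, B13} — violation
C=0: 1 row → D = B87 ✓
C=10: 1 row → D = B31 ✓
C=3: 1 row → D = B68 ✓
C=16: 1 row → D = B86 ✓
C=13: 1 row → D = B31 ✓
C=12: 1 row → D = B96 ✓
C=11: 1 row → D = B32 ✓
C=4: 1 row → D = B40 ✓
C=18: 1 row → D = B31 ✓
The only C value with inconsistent D is C=2.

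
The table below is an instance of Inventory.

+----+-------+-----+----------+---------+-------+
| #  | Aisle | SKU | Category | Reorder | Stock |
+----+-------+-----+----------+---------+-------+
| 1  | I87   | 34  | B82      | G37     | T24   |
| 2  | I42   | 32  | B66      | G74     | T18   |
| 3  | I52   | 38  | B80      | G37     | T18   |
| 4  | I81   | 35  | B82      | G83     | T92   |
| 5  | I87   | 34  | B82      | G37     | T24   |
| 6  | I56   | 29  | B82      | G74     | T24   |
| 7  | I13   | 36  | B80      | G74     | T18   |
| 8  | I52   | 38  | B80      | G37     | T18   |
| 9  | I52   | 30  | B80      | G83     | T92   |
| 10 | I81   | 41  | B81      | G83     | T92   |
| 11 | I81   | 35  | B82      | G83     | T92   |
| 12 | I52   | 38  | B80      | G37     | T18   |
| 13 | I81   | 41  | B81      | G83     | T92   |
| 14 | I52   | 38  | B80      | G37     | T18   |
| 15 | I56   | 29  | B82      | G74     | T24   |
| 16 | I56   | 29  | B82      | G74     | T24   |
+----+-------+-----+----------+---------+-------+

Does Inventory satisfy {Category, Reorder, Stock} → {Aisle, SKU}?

Yes

(Category=B82, Reorder=G37, Stock=T24): rows 1, 5 → {Aisle,SKU} = (I87, 34), (I87, 34) ✓
(Category=B66, Reorder=G74, Stock=T18): row 2 → {Aisle,SKU} = (I42, 32) ✓
(Category=B80, Reorder=G37, Stock=T18): rows 3, 8, 12, 14 → {Aisle,SKU} = (I52, 38), (I52, 38), (I52, 38), (I52, 38) ✓
(Category=B82, Reorder=G83, Stock=T92): rows 4, 11 → {Aisle,SKU} = (I81, 35), (I81, 35) ✓
(Category=B82, Reorder=G74, Stock=T24): rows 6, 15, 16 → {Aisle,SKU} = (I56, 29), (I56, 29), (I56, 29) ✓
(Category=B80, Reorder=G74, Stock=T18): row 7 → {Aisle,SKU} = (I13, 36) ✓
(Category=B80, Reorder=G83, Stock=T92): row 9 → {Aisle,SKU} = (I52, 30) ✓
(Category=B81, Reorder=G83, Stock=T92): rows 10, 13 → {Aisle,SKU} = (I81, 41), (I81, 41) ✓
Every {Category, Reorder, Stock} value is associated with a single {Aisle, SKU} value, so {Category, Reorder, Stock} → {Aisle, SKU} holds.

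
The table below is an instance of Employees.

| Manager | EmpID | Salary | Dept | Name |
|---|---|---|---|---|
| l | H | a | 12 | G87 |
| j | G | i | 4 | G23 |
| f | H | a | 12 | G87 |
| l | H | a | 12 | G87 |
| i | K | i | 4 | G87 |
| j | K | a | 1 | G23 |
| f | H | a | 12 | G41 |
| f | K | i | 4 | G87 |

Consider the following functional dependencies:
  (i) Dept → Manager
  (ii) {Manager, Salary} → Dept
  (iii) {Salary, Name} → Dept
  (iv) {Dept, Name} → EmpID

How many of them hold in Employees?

(i) Dept → Manager: Dept=12: 4 rows → Manager takes values {l, f} — violation; Dept=4: 3 rows → Manager takes values {j, i, f} — violation — fails.
(ii) {Manager, Salary} → Dept: every LHS value maps to a single RHS value — holds.
(iii) {Salary, Name} → Dept: every LHS value maps to a single RHS value — holds.
(iv) {Dept, Name} → EmpID: every LHS value maps to a single RHS value — holds.
3 of the 4 dependencies hold.

3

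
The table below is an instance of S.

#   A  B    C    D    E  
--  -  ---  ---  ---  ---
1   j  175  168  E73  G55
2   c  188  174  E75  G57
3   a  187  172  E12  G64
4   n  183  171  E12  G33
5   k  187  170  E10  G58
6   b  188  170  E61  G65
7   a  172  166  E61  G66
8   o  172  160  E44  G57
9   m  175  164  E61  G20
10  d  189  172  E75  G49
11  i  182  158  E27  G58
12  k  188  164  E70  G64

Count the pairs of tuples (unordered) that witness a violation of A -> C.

A=a: violating pairs (3,7) — 1 pair.
A=k: violating pairs (5,12) — 1 pair.

2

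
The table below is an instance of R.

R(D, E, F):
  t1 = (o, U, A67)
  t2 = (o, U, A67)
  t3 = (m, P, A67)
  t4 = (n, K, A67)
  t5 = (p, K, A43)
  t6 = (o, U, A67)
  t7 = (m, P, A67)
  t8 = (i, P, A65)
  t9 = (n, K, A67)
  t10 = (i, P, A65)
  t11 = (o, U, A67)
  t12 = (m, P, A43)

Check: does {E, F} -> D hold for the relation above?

Yes

(E=U, F=A67): rows 1, 2, 6, 11 → D = o, o, o, o ✓
(E=P, F=A67): rows 3, 7 → D = m, m ✓
(E=K, F=A67): rows 4, 9 → D = n, n ✓
(E=K, F=A43): row 5 → D = p ✓
(E=P, F=A65): rows 8, 10 → D = i, i ✓
(E=P, F=A43): row 12 → D = m ✓
Every {E, F} value is associated with a single D value, so {E, F} -> D holds.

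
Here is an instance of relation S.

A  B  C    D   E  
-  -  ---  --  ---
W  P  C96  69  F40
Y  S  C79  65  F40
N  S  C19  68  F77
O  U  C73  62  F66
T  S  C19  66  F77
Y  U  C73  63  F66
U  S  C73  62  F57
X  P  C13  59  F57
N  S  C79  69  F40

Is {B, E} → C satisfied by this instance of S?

(B=P, E=F40): 1 row → C = C96 ✓
(B=S, E=F40): 2 rows → C = C79, C79 ✓
(B=S, E=F77): 2 rows → C = C19, C19 ✓
(B=U, E=F66): 2 rows → C = C73, C73 ✓
(B=S, E=F57): 1 row → C = C73 ✓
(B=P, E=F57): 1 row → C = C13 ✓
Every {B, E} value is associated with a single C value, so {B, E} → C holds.

Yes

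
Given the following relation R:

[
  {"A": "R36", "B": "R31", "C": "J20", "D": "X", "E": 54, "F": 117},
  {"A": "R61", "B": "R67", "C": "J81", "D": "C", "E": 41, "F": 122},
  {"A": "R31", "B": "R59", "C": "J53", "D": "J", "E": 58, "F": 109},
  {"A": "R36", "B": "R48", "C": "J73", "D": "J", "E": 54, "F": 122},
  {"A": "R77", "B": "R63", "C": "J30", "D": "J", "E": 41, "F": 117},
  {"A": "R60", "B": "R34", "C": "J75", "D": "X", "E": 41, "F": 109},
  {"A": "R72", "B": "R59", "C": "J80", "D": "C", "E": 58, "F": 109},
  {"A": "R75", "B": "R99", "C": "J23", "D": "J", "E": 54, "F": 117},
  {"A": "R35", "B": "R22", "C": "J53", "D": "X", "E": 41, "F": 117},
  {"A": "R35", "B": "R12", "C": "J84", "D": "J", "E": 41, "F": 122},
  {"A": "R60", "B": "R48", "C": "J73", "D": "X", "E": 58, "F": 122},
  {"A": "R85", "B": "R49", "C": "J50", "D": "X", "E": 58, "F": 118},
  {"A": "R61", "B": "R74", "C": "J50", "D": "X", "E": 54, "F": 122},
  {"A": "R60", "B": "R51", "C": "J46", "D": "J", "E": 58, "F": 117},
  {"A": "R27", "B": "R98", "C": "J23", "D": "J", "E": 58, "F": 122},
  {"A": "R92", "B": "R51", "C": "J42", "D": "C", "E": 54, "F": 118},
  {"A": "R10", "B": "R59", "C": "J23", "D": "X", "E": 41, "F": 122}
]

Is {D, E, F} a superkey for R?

Yes

All 17 rows have distinct {D, E, F} values, so {D, E, F} → (all attributes) holds and {D, E, F} is a superkey.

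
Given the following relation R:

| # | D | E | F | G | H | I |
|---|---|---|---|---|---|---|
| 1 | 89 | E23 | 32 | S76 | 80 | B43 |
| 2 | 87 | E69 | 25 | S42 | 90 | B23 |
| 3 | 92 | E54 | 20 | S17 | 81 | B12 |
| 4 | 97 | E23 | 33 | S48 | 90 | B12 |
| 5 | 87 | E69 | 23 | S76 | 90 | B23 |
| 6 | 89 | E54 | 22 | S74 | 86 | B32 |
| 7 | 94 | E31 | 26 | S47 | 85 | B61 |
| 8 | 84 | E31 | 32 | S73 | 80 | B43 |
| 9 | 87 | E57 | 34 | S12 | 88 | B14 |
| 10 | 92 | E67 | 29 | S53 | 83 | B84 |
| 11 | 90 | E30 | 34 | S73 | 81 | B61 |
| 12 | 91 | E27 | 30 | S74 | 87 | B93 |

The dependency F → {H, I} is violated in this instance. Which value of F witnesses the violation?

F=32: rows 1, 8 → {H,I} = (80, B43), (80, B43) ✓
F=25: row 2 → {H,I} = (90, B23) ✓
F=20: row 3 → {H,I} = (81, B12) ✓
F=33: row 4 → {H,I} = (90, B12) ✓
F=23: row 5 → {H,I} = (90, B23) ✓
F=22: row 6 → {H,I} = (86, B32) ✓
F=26: row 7 → {H,I} = (85, B61) ✓
F=34: rows 9, 11 → {H,I} takes values {(88, B14), (81, B61)} — violation
F=29: row 10 → {H,I} = (83, B84) ✓
F=30: row 12 → {H,I} = (87, B93) ✓
The only F value with inconsistent RHS is F=34.

34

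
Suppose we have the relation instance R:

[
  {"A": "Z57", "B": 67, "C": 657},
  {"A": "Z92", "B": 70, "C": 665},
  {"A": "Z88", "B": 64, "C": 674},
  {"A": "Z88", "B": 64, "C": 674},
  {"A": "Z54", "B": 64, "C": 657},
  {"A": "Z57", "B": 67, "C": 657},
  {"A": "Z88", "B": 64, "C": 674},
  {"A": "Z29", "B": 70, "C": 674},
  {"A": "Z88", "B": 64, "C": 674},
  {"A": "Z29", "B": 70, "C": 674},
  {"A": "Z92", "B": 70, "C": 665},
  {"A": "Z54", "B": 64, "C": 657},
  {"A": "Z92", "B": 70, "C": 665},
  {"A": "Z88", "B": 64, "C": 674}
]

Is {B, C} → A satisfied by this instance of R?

(B=67, C=657): 2 rows → A = Z57, Z57 ✓
(B=70, C=665): 3 rows → A = Z92, Z92, Z92 ✓
(B=64, C=674): 5 rows → A = Z88, Z88, Z88, Z88, Z88 ✓
(B=64, C=657): 2 rows → A = Z54, Z54 ✓
(B=70, C=674): 2 rows → A = Z29, Z29 ✓
Every {B, C} value is associated with a single A value, so {B, C} → A holds.

Yes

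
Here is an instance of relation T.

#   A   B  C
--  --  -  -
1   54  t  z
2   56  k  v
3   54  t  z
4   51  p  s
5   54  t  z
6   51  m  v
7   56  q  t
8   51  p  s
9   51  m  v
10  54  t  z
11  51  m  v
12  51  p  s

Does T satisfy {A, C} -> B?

(A=54, C=z): rows 1, 3, 5, 10 → B = t, t, t, t ✓
(A=56, C=v): row 2 → B = k ✓
(A=51, C=s): rows 4, 8, 12 → B = p, p, p ✓
(A=51, C=v): rows 6, 9, 11 → B = m, m, m ✓
(A=56, C=t): row 7 → B = q ✓
Every {A, C} value is associated with a single B value, so {A, C} -> B holds.

Yes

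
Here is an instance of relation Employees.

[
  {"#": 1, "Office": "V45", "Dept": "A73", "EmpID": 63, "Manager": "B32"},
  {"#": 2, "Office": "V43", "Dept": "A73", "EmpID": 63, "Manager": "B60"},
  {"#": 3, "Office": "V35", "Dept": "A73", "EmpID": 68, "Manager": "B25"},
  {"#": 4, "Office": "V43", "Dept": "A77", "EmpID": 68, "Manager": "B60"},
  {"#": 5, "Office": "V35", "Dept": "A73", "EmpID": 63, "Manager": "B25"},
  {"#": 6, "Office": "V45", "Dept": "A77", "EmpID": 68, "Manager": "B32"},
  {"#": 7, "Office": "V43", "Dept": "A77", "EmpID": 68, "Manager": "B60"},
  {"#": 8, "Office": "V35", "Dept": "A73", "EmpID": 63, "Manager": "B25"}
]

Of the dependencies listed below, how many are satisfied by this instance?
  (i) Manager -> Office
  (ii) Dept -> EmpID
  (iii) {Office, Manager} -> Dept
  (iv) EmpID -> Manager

1

(i) Manager -> Office: every LHS value maps to a single RHS value — holds.
(ii) Dept -> EmpID: Dept=A73: rows 1, 2, 3, 5, 8 → EmpID takes values {63, 68} — violation — fails.
(iii) {Office, Manager} -> Dept: (Office=V45, Manager=B32): rows 1, 6 → Dept takes values {A73, A77} — violation; (Office=V43, Manager=B60): rows 2, 4, 7 → Dept takes values {A73, A77} — violation — fails.
(iv) EmpID -> Manager: EmpID=63: rows 1, 2, 5, 8 → Manager takes values {B32, B60, B25} — violation; EmpID=68: rows 3, 4, 6, 7 → Manager takes values {B25, B60, B32} — violation — fails.
1 of the 4 dependencies holds.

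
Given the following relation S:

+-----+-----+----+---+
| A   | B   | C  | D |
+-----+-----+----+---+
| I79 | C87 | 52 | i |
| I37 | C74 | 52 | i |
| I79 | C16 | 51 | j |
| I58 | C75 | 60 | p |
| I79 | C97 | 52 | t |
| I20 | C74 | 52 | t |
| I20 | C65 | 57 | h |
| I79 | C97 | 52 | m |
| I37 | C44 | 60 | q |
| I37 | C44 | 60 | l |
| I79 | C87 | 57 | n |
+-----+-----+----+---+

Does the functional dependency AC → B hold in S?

(A=I79, C=52): 3 rows → B takes values {C87, C97} — violation
(A=I37, C=52): 1 row → B = C74 ✓
(A=I79, C=51): 1 row → B = C16 ✓
(A=I58, C=60): 1 row → B = C75 ✓
(A=I20, C=52): 1 row → B = C74 ✓
(A=I20, C=57): 1 row → B = C65 ✓
(A=I37, C=60): 2 rows → B = C44, C44 ✓
(A=I79, C=57): 1 row → B = C87 ✓
Two rows agree on AC but differ on B, so AC → B does not hold.

No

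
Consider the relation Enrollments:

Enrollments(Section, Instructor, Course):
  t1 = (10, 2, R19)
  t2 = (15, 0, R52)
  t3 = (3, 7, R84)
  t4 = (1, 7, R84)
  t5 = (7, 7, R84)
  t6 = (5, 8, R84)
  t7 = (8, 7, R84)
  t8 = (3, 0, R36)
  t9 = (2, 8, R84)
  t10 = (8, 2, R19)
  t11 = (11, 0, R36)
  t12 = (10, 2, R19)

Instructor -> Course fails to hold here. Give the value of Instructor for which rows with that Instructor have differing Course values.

Instructor=2: rows 1, 10, 12 → Course = R19, R19, R19 ✓
Instructor=0: rows 2, 8, 11 → Course takes values {R52, R36} — violation
Instructor=7: rows 3, 4, 5, 7 → Course = R84, R84, R84, R84 ✓
Instructor=8: rows 6, 9 → Course = R84, R84 ✓
The only Instructor value with inconsistent Course is Instructor=0.

0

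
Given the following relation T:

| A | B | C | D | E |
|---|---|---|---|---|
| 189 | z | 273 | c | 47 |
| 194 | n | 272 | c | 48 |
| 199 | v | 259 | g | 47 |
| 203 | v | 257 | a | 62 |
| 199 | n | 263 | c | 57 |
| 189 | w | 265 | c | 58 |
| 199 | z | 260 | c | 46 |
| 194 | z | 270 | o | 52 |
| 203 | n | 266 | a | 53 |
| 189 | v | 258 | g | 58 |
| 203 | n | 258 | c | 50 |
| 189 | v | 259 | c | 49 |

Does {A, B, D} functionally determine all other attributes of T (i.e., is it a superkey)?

All 12 rows have distinct {A, B, D} values, so {A, B, D} → (all attributes) holds and {A, B, D} is a superkey.

Yes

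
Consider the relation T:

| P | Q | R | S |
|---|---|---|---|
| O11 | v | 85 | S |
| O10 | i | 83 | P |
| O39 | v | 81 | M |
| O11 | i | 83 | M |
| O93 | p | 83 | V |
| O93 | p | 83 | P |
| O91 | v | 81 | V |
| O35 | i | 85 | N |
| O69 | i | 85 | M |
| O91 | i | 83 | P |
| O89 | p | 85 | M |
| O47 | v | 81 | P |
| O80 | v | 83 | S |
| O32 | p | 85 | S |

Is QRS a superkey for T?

No

Two distinct rows share (Q=i, R=83, S=P), so QRS does not determine every attribute — not a superkey.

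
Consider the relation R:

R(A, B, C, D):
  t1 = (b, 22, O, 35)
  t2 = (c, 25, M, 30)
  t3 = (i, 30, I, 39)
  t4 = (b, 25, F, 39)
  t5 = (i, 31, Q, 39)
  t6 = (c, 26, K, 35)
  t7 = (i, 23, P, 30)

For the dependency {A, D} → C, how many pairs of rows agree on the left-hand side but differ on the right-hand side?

1

(A=i, D=39): violating pairs (3,5) — 1 pair.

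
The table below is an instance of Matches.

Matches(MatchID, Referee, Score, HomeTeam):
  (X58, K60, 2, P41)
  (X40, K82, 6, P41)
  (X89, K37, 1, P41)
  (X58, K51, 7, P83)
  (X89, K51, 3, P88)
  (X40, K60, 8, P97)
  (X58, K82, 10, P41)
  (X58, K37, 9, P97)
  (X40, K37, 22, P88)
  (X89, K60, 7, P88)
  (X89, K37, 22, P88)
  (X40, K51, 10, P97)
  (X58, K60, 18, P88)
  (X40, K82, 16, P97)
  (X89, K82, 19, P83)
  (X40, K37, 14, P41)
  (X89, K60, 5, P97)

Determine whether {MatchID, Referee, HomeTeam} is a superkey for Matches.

All 17 rows have distinct {MatchID, Referee, HomeTeam} values, so {MatchID, Referee, HomeTeam} → (all attributes) holds and {MatchID, Referee, HomeTeam} is a superkey.

Yes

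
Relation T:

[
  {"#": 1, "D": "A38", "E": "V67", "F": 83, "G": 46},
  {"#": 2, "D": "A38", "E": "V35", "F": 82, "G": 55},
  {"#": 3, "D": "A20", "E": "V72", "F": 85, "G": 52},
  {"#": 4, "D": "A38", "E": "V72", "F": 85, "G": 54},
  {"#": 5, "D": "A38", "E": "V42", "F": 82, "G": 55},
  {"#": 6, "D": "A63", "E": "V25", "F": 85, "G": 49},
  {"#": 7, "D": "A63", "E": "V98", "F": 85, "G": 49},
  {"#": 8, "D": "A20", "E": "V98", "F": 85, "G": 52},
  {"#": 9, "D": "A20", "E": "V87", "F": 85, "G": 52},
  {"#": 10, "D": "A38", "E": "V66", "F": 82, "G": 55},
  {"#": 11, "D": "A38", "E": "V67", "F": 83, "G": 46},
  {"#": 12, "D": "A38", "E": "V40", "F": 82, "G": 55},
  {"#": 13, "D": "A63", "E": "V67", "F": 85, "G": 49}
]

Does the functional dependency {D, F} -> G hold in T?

Yes

(D=A38, F=83): rows 1, 11 → G = 46, 46 ✓
(D=A38, F=82): rows 2, 5, 10, 12 → G = 55, 55, 55, 55 ✓
(D=A20, F=85): rows 3, 8, 9 → G = 52, 52, 52 ✓
(D=A38, F=85): row 4 → G = 54 ✓
(D=A63, F=85): rows 6, 7, 13 → G = 49, 49, 49 ✓
Every {D, F} value is associated with a single G value, so {D, F} -> G holds.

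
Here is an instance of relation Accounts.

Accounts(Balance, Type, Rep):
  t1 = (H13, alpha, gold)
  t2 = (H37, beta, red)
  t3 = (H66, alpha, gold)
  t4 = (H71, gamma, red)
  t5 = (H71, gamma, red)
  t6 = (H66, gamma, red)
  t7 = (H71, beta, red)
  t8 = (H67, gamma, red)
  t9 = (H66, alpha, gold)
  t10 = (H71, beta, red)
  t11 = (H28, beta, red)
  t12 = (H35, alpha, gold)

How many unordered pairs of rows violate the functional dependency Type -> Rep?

0

Type=alpha: all 4 rows agree on Rep — 0 pairs.
Type=beta: all 4 rows agree on Rep — 0 pairs.
Type=gamma: all 4 rows agree on Rep — 0 pairs.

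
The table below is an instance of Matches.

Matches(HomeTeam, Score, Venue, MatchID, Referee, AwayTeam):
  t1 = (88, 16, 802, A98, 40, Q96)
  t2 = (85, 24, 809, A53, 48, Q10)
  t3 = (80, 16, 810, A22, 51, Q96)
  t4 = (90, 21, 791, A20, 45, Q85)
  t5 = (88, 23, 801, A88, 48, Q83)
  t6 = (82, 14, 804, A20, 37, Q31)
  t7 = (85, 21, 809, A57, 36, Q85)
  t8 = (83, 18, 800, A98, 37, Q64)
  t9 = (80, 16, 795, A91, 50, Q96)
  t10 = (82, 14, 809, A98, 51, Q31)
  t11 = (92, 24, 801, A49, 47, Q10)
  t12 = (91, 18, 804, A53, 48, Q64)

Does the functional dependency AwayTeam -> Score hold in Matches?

Yes

AwayTeam=Q96: rows 1, 3, 9 → Score = 16, 16, 16 ✓
AwayTeam=Q10: rows 2, 11 → Score = 24, 24 ✓
AwayTeam=Q85: rows 4, 7 → Score = 21, 21 ✓
AwayTeam=Q83: row 5 → Score = 23 ✓
AwayTeam=Q31: rows 6, 10 → Score = 14, 14 ✓
AwayTeam=Q64: rows 8, 12 → Score = 18, 18 ✓
Every AwayTeam value is associated with a single Score value, so AwayTeam -> Score holds.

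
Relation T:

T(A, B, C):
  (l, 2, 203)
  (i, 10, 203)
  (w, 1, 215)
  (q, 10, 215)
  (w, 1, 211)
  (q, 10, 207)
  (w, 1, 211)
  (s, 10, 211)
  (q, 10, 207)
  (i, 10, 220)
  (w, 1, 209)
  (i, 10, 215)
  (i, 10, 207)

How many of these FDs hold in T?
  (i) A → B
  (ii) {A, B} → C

1

(i) A → B: every LHS value maps to a single RHS value — holds.
(ii) {A, B} → C: (A=i, B=10): 4 rows → C takes values {203, 220, 215, 207} — violation; (A=w, B=1): 4 rows → C takes values {215, 211, 209} — violation; (A=q, B=10): 3 rows → C takes values {215, 207} — violation — fails.
1 of the 2 dependencies holds.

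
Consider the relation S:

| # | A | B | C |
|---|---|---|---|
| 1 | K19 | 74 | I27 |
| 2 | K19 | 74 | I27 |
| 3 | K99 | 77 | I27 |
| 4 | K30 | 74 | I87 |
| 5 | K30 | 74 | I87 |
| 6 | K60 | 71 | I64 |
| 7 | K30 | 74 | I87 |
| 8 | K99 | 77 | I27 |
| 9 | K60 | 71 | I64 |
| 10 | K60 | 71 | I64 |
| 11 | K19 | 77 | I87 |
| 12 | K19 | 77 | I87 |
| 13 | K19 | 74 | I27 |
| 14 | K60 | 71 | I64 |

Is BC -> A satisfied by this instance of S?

(B=74, C=I27): rows 1, 2, 13 → A = K19, K19, K19 ✓
(B=77, C=I27): rows 3, 8 → A = K99, K99 ✓
(B=74, C=I87): rows 4, 5, 7 → A = K30, K30, K30 ✓
(B=71, C=I64): rows 6, 9, 10, 14 → A = K60, K60, K60, K60 ✓
(B=77, C=I87): rows 11, 12 → A = K19, K19 ✓
Every BC value is associated with a single A value, so BC -> A holds.

Yes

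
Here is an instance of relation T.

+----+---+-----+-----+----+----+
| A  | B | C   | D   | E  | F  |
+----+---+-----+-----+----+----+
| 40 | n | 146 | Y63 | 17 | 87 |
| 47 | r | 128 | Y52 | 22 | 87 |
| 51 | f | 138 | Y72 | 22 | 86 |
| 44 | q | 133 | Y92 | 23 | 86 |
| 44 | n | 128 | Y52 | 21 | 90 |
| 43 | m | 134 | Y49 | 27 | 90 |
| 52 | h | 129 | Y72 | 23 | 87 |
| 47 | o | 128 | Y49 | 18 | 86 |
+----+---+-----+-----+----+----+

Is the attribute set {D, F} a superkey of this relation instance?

All 8 rows have distinct {D, F} values, so {D, F} → (all attributes) holds and {D, F} is a superkey.

Yes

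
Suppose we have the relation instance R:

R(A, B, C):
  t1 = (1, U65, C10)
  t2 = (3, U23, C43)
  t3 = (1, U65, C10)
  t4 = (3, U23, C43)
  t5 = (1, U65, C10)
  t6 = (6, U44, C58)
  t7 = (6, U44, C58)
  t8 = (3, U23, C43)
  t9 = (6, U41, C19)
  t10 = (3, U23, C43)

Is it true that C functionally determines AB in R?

Yes

C=C10: rows 1, 3, 5 → {A,B} = (1, U65), (1, U65), (1, U65) ✓
C=C43: rows 2, 4, 8, 10 → {A,B} = (3, U23), (3, U23), (3, U23), (3, U23) ✓
C=C58: rows 6, 7 → {A,B} = (6, U44), (6, U44) ✓
C=C19: row 9 → {A,B} = (6, U41) ✓
Every C value is associated with a single AB value, so C → AB holds.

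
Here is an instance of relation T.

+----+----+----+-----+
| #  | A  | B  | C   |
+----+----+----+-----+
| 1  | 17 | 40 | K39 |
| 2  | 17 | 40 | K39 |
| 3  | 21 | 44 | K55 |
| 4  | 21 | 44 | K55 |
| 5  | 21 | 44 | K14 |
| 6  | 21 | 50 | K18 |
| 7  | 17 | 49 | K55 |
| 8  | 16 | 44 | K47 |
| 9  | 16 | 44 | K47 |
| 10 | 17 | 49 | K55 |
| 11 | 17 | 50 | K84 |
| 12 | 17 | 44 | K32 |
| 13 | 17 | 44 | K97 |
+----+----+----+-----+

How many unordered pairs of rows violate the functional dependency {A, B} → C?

(A=17, B=40): all 2 rows agree on C — 0 pairs.
(A=21, B=44): violating pairs (3,5), (4,5) — 2 pairs.
(A=17, B=49): all 2 rows agree on C — 0 pairs.
(A=16, B=44): all 2 rows agree on C — 0 pairs.
(A=17, B=44): violating pairs (12,13) — 1 pair.

3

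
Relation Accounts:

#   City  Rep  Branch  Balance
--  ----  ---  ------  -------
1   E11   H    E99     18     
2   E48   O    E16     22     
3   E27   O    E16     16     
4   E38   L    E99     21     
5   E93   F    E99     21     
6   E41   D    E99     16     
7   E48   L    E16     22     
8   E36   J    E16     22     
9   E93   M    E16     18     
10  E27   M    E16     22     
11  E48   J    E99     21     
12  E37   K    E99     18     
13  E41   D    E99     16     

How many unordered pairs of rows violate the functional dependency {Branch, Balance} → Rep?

(Branch=E99, Balance=18): violating pairs (1,12) — 1 pair.
(Branch=E16, Balance=22): violating pairs (2,7), (2,8), (2,10), (7,8), (7,10), (8,10) — 6 pairs.
(Branch=E99, Balance=21): violating pairs (4,5), (4,11), (5,11) — 3 pairs.
(Branch=E99, Balance=16): all 2 rows agree on Rep — 0 pairs.

10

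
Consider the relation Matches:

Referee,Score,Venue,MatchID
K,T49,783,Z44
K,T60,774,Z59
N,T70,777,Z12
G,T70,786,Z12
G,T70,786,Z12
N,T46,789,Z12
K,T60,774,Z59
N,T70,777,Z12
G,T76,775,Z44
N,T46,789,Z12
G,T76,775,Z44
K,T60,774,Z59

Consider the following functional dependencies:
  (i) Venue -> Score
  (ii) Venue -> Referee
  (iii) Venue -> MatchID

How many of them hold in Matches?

3

(i) Venue -> Score: every LHS value maps to a single RHS value — holds.
(ii) Venue -> Referee: every LHS value maps to a single RHS value — holds.
(iii) Venue -> MatchID: every LHS value maps to a single RHS value — holds.
3 of the 3 dependencies hold.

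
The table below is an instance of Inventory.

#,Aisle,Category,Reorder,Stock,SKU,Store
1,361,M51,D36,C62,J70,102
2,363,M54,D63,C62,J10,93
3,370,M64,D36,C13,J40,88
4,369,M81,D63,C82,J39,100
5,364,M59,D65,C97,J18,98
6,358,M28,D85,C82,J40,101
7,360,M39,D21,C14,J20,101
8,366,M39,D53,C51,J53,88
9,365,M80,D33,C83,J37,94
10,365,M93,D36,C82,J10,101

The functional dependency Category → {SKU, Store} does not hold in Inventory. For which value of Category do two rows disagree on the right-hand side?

M39

Category=M51: row 1 → {SKU,Store} = (J70, 102) ✓
Category=M54: row 2 → {SKU,Store} = (J10, 93) ✓
Category=M64: row 3 → {SKU,Store} = (J40, 88) ✓
Category=M81: row 4 → {SKU,Store} = (J39, 100) ✓
Category=M59: row 5 → {SKU,Store} = (J18, 98) ✓
Category=M28: row 6 → {SKU,Store} = (J40, 101) ✓
Category=M39: rows 7, 8 → {SKU,Store} takes values {(J20, 101), (J53, 88)} — violation
Category=M80: row 9 → {SKU,Store} = (J37, 94) ✓
Category=M93: row 10 → {SKU,Store} = (J10, 101) ✓
The only Category value with inconsistent RHS is Category=M39.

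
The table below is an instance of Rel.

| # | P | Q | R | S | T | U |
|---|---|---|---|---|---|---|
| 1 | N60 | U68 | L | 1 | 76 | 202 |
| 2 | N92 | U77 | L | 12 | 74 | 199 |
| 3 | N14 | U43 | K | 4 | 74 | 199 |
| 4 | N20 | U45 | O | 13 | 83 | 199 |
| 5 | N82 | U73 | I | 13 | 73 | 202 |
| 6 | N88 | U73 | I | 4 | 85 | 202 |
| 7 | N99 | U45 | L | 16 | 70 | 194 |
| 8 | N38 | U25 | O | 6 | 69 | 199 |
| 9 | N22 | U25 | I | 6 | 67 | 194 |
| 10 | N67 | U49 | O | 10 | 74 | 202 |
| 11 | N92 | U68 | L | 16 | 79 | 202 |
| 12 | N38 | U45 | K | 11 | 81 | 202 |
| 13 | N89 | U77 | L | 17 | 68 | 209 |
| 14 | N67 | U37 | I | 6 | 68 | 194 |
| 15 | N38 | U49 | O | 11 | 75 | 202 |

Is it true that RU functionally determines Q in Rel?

(R=L, U=202): rows 1, 11 → Q = U68, U68 ✓
(R=L, U=199): row 2 → Q = U77 ✓
(R=K, U=199): row 3 → Q = U43 ✓
(R=O, U=199): rows 4, 8 → Q takes values {U45, U25} — violation
(R=I, U=202): rows 5, 6 → Q = U73, U73 ✓
(R=L, U=194): row 7 → Q = U45 ✓
(R=I, U=194): rows 9, 14 → Q takes values {U25, U37} — violation
(R=O, U=202): rows 10, 15 → Q = U49, U49 ✓
(R=K, U=202): row 12 → Q = U45 ✓
(R=L, U=209): row 13 → Q = U77 ✓
Two rows agree on RU but differ on Q, so RU -> Q does not hold.

No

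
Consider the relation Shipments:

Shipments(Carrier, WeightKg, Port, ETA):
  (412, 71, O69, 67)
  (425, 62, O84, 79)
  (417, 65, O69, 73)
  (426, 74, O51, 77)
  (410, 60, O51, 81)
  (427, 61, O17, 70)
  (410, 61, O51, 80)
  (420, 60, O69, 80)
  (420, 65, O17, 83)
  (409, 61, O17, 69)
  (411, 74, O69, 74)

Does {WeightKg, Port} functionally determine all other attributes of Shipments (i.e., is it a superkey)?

No

Two distinct rows share (WeightKg=61, Port=O17), so {WeightKg, Port} does not determine every attribute — not a superkey.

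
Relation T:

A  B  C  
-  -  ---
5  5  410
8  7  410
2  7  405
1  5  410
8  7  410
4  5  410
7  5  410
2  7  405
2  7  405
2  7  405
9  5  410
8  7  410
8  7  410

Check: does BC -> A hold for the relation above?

No

(B=5, C=410): 5 rows → A takes values {5, 1, 4, 7, 9} — violation
(B=7, C=410): 4 rows → A = 8, 8, 8, 8 ✓
(B=7, C=405): 4 rows → A = 2, 2, 2, 2 ✓
Two rows agree on BC but differ on A, so BC -> A does not hold.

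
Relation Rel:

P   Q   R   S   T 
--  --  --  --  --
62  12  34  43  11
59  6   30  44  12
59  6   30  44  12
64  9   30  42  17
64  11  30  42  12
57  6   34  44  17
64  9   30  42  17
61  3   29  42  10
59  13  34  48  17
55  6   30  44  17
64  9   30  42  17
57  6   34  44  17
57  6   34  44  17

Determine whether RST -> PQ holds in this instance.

(R=34, S=43, T=11): 1 row → {P,Q} = (62, 12) ✓
(R=30, S=44, T=12): 2 rows → {P,Q} = (59, 6), (59, 6) ✓
(R=30, S=42, T=17): 3 rows → {P,Q} = (64, 9), (64, 9), (64, 9) ✓
(R=30, S=42, T=12): 1 row → {P,Q} = (64, 11) ✓
(R=34, S=44, T=17): 3 rows → {P,Q} = (57, 6), (57, 6), (57, 6) ✓
(R=29, S=42, T=10): 1 row → {P,Q} = (61, 3) ✓
(R=34, S=48, T=17): 1 row → {P,Q} = (59, 13) ✓
(R=30, S=44, T=17): 1 row → {P,Q} = (55, 6) ✓
Every RST value is associated with a single PQ value, so RST -> PQ holds.

Yes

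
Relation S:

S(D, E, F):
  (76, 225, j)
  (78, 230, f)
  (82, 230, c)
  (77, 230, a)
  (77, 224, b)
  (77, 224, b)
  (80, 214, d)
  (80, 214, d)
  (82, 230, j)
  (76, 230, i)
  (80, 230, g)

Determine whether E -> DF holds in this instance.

No

E=225: 1 row → {D,F} = (76, j) ✓
E=230: 6 rows → {D,F} takes values {(78, f), (82, c), (77, a), (82, j), (76, i), (80, g)} — violation
E=224: 2 rows → {D,F} = (77, b), (77, b) ✓
E=214: 2 rows → {D,F} = (80, d), (80, d) ✓
Two rows agree on E but differ on DF, so E -> DF does not hold.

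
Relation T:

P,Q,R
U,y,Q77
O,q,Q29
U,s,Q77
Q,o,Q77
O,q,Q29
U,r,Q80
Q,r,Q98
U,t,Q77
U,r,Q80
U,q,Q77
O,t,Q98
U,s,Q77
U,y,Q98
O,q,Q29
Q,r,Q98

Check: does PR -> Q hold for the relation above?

No

(P=U, R=Q77): 5 rows → Q takes values {y, s, t, q} — violation
(P=O, R=Q29): 3 rows → Q = q, q, q ✓
(P=Q, R=Q77): 1 row → Q = o ✓
(P=U, R=Q80): 2 rows → Q = r, r ✓
(P=Q, R=Q98): 2 rows → Q = r, r ✓
(P=O, R=Q98): 1 row → Q = t ✓
(P=U, R=Q98): 1 row → Q = y ✓
Two rows agree on PR but differ on Q, so PR -> Q does not hold.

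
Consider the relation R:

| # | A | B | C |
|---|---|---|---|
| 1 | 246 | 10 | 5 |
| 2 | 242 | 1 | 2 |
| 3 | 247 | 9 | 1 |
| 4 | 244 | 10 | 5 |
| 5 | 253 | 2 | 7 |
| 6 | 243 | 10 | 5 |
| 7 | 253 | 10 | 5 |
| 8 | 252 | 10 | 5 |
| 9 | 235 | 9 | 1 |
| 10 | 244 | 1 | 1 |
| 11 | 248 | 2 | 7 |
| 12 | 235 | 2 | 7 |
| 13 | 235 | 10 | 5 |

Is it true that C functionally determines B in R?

C=5: rows 1, 4, 6, 7, 8, 13 → B = 10, 10, 10, 10, 10, 10 ✓
C=2: row 2 → B = 1 ✓
C=1: rows 3, 9, 10 → B takes values {9, 1} — violation
C=7: rows 5, 11, 12 → B = 2, 2, 2 ✓
Two rows agree on C but differ on B, so C -> B does not hold.

No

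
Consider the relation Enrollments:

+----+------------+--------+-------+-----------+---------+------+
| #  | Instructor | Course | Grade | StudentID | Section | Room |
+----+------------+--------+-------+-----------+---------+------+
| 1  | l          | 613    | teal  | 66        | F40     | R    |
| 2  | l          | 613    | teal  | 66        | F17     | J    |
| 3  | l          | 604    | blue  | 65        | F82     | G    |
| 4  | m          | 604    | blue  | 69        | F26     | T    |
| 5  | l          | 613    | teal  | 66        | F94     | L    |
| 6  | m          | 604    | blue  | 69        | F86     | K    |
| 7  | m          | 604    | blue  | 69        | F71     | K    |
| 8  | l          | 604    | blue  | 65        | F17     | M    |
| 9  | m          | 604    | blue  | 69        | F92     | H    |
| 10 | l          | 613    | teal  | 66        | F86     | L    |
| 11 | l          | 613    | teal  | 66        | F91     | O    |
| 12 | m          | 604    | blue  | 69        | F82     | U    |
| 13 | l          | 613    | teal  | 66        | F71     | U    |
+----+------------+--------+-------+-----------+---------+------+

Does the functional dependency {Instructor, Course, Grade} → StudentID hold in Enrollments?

(Instructor=l, Course=613, Grade=teal): rows 1, 2, 5, 10, 11, 13 → StudentID = 66, 66, 66, 66, 66, 66 ✓
(Instructor=l, Course=604, Grade=blue): rows 3, 8 → StudentID = 65, 65 ✓
(Instructor=m, Course=604, Grade=blue): rows 4, 6, 7, 9, 12 → StudentID = 69, 69, 69, 69, 69 ✓
Every {Instructor, Course, Grade} value is associated with a single StudentID value, so {Instructor, Course, Grade} → StudentID holds.

Yes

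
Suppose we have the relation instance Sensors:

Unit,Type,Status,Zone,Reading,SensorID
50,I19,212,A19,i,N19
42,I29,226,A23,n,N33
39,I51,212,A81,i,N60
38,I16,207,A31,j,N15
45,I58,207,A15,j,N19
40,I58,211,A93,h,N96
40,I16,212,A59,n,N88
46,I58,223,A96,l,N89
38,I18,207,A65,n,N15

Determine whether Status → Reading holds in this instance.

No

Status=212: 3 rows → Reading takes values {i, n} — violation
Status=226: 1 row → Reading = n ✓
Status=207: 3 rows → Reading takes values {j, n} — violation
Status=211: 1 row → Reading = h ✓
Status=223: 1 row → Reading = l ✓
Two rows agree on Status but differ on Reading, so Status → Reading does not hold.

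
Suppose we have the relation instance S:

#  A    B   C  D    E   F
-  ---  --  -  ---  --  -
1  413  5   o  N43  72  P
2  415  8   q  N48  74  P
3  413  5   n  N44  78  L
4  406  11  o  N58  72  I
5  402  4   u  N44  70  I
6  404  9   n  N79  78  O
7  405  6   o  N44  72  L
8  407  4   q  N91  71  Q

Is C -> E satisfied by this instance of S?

C=o: rows 1, 4, 7 → E = 72, 72, 72 ✓
C=q: rows 2, 8 → E takes values {74, 71} — violation
C=n: rows 3, 6 → E = 78, 78 ✓
C=u: row 5 → E = 70 ✓
Two rows agree on C but differ on E, so C -> E does not hold.

No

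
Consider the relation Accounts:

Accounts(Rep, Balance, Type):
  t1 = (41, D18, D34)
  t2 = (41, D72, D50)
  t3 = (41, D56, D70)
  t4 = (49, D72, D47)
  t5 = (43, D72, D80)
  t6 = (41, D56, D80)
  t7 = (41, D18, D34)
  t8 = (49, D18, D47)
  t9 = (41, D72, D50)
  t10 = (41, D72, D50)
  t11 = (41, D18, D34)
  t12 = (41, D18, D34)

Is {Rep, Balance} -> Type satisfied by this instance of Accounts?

No

(Rep=41, Balance=D18): rows 1, 7, 11, 12 → Type = D34, D34, D34, D34 ✓
(Rep=41, Balance=D72): rows 2, 9, 10 → Type = D50, D50, D50 ✓
(Rep=41, Balance=D56): rows 3, 6 → Type takes values {D70, D80} — violation
(Rep=49, Balance=D72): row 4 → Type = D47 ✓
(Rep=43, Balance=D72): row 5 → Type = D80 ✓
(Rep=49, Balance=D18): row 8 → Type = D47 ✓
Two rows agree on {Rep, Balance} but differ on Type, so {Rep, Balance} -> Type does not hold.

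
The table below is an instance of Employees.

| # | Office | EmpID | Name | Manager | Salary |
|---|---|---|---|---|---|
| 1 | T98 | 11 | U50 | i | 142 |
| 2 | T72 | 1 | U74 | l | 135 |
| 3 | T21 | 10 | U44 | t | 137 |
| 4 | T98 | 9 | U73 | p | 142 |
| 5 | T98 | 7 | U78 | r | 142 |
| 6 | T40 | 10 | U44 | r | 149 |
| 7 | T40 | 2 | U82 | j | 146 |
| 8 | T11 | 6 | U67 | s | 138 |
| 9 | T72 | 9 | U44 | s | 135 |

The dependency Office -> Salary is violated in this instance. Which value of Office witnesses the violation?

T40

Office=T98: rows 1, 4, 5 → Salary = 142, 142, 142 ✓
Office=T72: rows 2, 9 → Salary = 135, 135 ✓
Office=T21: row 3 → Salary = 137 ✓
Office=T40: rows 6, 7 → Salary takes values {149, 146} — violation
Office=T11: row 8 → Salary = 138 ✓
The only Office value with inconsistent Salary is Office=T40.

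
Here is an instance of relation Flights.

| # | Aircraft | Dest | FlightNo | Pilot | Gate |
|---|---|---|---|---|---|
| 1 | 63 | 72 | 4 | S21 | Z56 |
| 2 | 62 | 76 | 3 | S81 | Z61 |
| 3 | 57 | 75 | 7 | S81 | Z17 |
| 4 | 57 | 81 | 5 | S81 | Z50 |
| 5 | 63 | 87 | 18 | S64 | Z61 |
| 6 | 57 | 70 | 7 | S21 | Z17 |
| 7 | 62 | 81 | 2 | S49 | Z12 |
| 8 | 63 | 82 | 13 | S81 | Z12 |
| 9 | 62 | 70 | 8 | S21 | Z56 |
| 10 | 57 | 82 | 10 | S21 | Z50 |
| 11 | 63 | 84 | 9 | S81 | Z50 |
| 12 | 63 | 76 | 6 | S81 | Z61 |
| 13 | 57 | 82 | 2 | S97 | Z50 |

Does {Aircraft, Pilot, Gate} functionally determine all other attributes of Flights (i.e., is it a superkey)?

Yes

All 13 rows have distinct {Aircraft, Pilot, Gate} values, so {Aircraft, Pilot, Gate} → (all attributes) holds and {Aircraft, Pilot, Gate} is a superkey.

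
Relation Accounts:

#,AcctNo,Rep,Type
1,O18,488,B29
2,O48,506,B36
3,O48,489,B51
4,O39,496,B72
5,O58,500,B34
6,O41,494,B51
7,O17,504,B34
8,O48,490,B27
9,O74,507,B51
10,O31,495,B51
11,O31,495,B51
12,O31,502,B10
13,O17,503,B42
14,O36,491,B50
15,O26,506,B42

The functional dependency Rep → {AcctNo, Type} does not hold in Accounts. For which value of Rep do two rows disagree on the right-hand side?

Rep=488: row 1 → {AcctNo,Type} = (O18, B29) ✓
Rep=506: rows 2, 15 → {AcctNo,Type} takes values {(O48, B36), (O26, B42)} — violation
Rep=489: row 3 → {AcctNo,Type} = (O48, B51) ✓
Rep=496: row 4 → {AcctNo,Type} = (O39, B72) ✓
Rep=500: row 5 → {AcctNo,Type} = (O58, B34) ✓
Rep=494: row 6 → {AcctNo,Type} = (O41, B51) ✓
Rep=504: row 7 → {AcctNo,Type} = (O17, B34) ✓
Rep=490: row 8 → {AcctNo,Type} = (O48, B27) ✓
Rep=507: row 9 → {AcctNo,Type} = (O74, B51) ✓
Rep=495: rows 10, 11 → {AcctNo,Type} = (O31, B51), (O31, B51) ✓
Rep=502: row 12 → {AcctNo,Type} = (O31, B10) ✓
Rep=503: row 13 → {AcctNo,Type} = (O17, B42) ✓
Rep=491: row 14 → {AcctNo,Type} = (O36, B50) ✓
The only Rep value with inconsistent RHS is Rep=506.

506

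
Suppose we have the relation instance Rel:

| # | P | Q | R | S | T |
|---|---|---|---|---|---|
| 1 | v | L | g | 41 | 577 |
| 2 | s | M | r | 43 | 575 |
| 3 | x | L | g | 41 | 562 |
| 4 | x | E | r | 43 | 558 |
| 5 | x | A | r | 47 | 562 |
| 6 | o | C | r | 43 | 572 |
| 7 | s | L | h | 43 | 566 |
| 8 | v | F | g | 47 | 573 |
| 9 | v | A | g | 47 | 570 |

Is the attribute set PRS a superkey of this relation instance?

Rows 8 and 9 have the same PRS value (P=v, R=g, S=47) but are distinct tuples, so PRS does not determine every attribute — not a superkey.

No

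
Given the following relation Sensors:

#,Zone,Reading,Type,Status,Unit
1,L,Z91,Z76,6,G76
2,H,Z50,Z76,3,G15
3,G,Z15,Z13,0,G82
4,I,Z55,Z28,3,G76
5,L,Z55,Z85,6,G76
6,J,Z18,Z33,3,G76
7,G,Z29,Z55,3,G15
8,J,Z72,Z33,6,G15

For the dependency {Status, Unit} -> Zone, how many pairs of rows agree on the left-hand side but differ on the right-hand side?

2

(Status=6, Unit=G76): all 2 rows agree on Zone — 0 pairs.
(Status=3, Unit=G15): violating pairs (2,7) — 1 pair.
(Status=3, Unit=G76): violating pairs (4,6) — 1 pair.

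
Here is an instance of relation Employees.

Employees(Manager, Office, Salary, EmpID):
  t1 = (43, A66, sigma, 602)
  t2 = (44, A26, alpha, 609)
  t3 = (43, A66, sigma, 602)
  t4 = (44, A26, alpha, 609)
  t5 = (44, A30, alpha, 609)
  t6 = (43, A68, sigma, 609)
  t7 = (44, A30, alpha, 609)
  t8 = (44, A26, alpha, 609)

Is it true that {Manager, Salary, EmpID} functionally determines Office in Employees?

(Manager=43, Salary=sigma, EmpID=602): rows 1, 3 → Office = A66, A66 ✓
(Manager=44, Salary=alpha, EmpID=609): rows 2, 4, 5, 7, 8 → Office takes values {A26, A30} — violation
(Manager=43, Salary=sigma, EmpID=609): row 6 → Office = A68 ✓
Two rows agree on {Manager, Salary, EmpID} but differ on Office, so {Manager, Salary, EmpID} → Office does not hold.

No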